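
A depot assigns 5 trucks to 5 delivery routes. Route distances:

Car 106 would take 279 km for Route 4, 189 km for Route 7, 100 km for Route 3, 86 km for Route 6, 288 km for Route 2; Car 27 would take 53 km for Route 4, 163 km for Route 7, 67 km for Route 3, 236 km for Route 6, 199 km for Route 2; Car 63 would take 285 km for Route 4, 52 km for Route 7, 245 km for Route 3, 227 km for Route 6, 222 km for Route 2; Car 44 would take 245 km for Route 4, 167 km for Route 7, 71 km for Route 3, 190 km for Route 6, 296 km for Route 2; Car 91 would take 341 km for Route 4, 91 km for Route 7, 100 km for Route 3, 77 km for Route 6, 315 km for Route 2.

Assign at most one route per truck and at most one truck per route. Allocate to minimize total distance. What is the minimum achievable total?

Optimal: Car 106→Route 6 (86 km), Car 27→Route 4 (53 km), Car 63→Route 2 (222 km), Car 44→Route 3 (71 km), Car 91→Route 7 (91 km) — total 86+53+222+71+91 = 523 km.
Min-entry greedy (repeatedly take the single cheapest remaining cell) gives 541 km, worse by 18.
Next-best assignment: Car 106→Route 2, Car 27→Route 4, Car 63→Route 7, Car 44→Route 3, Car 91→Route 6 = 541 km.
No other one-to-one assignment undercuts 523 km.

Min total: 523 km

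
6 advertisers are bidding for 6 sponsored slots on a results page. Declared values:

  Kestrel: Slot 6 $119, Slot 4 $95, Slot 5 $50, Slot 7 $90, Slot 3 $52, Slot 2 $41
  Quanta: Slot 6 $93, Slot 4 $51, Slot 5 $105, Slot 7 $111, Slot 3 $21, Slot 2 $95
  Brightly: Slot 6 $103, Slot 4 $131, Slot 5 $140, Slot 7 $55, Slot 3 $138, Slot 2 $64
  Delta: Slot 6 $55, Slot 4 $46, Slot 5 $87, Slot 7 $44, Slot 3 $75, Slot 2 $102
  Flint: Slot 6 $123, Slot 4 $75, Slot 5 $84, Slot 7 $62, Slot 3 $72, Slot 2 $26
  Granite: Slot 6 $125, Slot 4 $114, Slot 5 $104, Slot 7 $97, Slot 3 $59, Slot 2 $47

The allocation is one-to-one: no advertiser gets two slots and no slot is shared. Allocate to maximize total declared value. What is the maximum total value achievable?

Optimal: Kestrel→Slot 4 ($95), Quanta→Slot 7 ($111), Brightly→Slot 3 ($138), Delta→Slot 2 ($102), Flint→Slot 6 ($123), Granite→Slot 5 ($104) — total 95+111+138+102+123+104 = $673.
Row-greedy (each advertiser in turn takes its best remaining slot) gives $606, worse by 67.
Next-best assignment: Kestrel→Slot 7, Quanta→Slot 5, Brightly→Slot 3, Delta→Slot 2, Flint→Slot 6, Granite→Slot 4 = $672.
No other one-to-one assignment exceeds $673.

Maximum total: $673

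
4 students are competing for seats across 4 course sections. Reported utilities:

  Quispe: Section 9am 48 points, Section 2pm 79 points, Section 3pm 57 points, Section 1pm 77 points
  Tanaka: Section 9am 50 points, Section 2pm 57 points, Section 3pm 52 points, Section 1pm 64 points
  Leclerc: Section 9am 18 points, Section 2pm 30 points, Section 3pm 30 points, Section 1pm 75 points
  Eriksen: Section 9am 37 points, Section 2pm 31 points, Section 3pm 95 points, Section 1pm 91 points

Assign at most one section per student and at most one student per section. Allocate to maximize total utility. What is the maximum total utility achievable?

Maximum total: 299 points

This is a one-to-one assignment (maximum-weight bipartite matching).
Optimal: Quispe→Section 2pm (79 points), Tanaka→Section 9am (50 points), Leclerc→Section 1pm (75 points), Eriksen→Section 3pm (95 points) — total 79+50+75+95 = 299 points.
Row-greedy (each student in turn takes its best remaining section) gives 210 points, worse by 89.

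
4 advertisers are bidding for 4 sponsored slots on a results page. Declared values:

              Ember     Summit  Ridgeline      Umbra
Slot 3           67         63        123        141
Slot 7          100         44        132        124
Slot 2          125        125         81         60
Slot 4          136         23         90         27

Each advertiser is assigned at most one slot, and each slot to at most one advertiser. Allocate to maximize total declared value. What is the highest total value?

Treat this as an assignment problem: match each advertiser to one slot.
Optimal: Ember→Slot 4 ($136), Summit→Slot 2 ($125), Ridgeline→Slot 7 ($132), Umbra→Slot 3 ($141) — total 136+125+132+141 = $534.
Column-greedy (each slot in turn goes to its best remaining advertiser) gives $421, worse by 113.
No other one-to-one assignment exceeds $534.

Maximum total: $534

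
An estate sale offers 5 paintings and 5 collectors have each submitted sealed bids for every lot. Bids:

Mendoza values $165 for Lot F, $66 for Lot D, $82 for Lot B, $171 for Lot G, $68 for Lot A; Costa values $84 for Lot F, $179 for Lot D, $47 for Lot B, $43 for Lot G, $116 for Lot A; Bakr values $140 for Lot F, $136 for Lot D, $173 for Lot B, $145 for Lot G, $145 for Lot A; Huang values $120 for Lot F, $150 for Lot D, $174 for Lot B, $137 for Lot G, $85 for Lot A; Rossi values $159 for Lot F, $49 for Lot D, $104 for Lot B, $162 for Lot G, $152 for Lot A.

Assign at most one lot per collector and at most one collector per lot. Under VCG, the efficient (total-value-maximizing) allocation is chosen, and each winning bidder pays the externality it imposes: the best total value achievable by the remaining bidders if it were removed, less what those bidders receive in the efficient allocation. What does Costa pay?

Efficient allocation: Mendoza→Lot G ($171), Costa→Lot D ($179), Bakr→Lot A ($145), Huang→Lot B ($174), Rossi→Lot F ($159); total welfare W = $828.
Costa receives Lot D at value $179, so the others get W − 179 = $649.
Without Costa: best allocation of the remaining 4 bidders over all 5 lots is Mendoza→Lot G ($171), Bakr→Lot B ($173), Huang→Lot D ($150), Rossi→Lot F ($159), total $653.
VCG payment = (others' best without Costa) − (others' welfare with Costa) = 653 − 649 = $4.

Costa pays $4.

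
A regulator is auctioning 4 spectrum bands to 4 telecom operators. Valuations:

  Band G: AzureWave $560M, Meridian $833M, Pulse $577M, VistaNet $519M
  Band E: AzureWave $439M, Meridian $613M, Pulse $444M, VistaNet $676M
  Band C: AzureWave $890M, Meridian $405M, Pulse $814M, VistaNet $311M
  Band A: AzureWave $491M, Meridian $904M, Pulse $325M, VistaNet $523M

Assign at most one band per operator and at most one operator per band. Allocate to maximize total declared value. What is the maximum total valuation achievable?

Treat this as an assignment problem: match each operator to one band.
Optimal: AzureWave→Band C ($890M), Meridian→Band A ($904M), Pulse→Band G ($577M), VistaNet→Band E ($676M) — total 890+904+577+676 = $3047M.
Column-greedy (each band in turn goes to its best remaining operator) gives $2724M, worse by 323.
Next-best assignment: AzureWave→Band G, Meridian→Band A, Pulse→Band C, VistaNet→Band E = $2954M.
Swapping AzureWave↔Meridian (AzureWave→Band A $491M, Meridian→Band C $405M) loses 898.

Maximum total: $3047M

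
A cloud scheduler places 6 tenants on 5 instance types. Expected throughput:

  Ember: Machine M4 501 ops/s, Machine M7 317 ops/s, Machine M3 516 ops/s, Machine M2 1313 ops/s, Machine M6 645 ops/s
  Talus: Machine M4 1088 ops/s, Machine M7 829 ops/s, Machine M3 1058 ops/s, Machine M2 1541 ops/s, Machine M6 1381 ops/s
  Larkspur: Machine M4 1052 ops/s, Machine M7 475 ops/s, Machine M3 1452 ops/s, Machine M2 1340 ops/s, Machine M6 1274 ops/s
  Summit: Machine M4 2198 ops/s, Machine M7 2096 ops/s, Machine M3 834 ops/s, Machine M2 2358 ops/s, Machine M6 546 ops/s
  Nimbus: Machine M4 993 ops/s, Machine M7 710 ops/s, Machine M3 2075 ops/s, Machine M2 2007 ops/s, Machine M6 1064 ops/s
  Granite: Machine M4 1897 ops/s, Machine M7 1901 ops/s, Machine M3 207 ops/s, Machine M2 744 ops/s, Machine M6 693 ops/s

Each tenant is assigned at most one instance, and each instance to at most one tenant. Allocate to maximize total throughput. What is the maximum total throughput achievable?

Maximum total: 8989 ops/s

Optimal: Summit→Machine M4 (2198 ops/s), Granite→Machine M7 (1901 ops/s), Nimbus→Machine M3 (2075 ops/s), Talus→Machine M2 (1541 ops/s), Larkspur→Machine M6 (1274 ops/s) — total 2198+1901+2075+1541+1274 = 8989 ops/s.
Max-entry greedy (repeatedly take the single best remaining cell) gives 8767 ops/s, worse by 222.
Next-best assignment: Summit→Machine M4, Granite→Machine M7, Larkspur→Machine M3, Nimbus→Machine M2, Talus→Machine M6 = 8939 ops/s.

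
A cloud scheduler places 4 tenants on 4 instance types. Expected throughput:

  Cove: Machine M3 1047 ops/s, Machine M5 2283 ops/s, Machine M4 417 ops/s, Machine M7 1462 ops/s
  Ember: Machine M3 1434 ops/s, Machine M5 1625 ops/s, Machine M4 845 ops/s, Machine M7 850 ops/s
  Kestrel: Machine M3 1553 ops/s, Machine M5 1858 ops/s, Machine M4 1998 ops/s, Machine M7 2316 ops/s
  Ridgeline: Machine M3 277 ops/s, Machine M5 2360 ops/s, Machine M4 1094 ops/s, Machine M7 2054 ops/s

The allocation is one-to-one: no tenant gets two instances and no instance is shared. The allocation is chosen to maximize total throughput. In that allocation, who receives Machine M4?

Optimal: Cove→Machine M5 (2283 ops/s), Ember→Machine M3 (1434 ops/s), Kestrel→Machine M4 (1998 ops/s), Ridgeline→Machine M7 (2054 ops/s) — total 2283+1434+1998+2054 = 7769 ops/s.
Max-entry greedy (repeatedly take the single best remaining cell) gives 6527 ops/s, worse by 1242.
No other one-to-one assignment exceeds 7769 ops/s.
Kestrel's own top instance is Machine M7 (2316 ops/s), but forcing Kestrel→Machine M7 and reassigning the rest optimally gives only 7127 ops/s — worse by 642.

Kestrel receives Machine M4.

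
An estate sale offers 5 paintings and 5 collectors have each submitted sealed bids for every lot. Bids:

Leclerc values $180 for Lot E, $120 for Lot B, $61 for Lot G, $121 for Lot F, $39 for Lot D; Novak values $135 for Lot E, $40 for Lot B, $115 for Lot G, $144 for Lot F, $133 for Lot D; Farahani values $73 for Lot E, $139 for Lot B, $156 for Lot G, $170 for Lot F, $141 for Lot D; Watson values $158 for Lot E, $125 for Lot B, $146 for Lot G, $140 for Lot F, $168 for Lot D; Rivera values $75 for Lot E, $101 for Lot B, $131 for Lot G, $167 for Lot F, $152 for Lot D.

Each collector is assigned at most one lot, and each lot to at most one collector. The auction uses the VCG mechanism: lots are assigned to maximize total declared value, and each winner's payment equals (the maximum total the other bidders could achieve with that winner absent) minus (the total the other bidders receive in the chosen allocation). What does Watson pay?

Watson pays $35.

Efficient allocation: Leclerc→Lot E ($180), Novak→Lot G ($115), Farahani→Lot B ($139), Watson→Lot D ($168), Rivera→Lot F ($167); total welfare W = $769.
Watson receives Lot D at value $168, so the others get W − 168 = $601.
Without Watson: best allocation of the remaining 4 bidders over all 5 lots is Leclerc→Lot E ($180), Novak→Lot D ($133), Farahani→Lot G ($156), Rivera→Lot F ($167), total $636.
VCG payment = (others' best without Watson) − (others' welfare with Watson) = 636 − 601 = $35.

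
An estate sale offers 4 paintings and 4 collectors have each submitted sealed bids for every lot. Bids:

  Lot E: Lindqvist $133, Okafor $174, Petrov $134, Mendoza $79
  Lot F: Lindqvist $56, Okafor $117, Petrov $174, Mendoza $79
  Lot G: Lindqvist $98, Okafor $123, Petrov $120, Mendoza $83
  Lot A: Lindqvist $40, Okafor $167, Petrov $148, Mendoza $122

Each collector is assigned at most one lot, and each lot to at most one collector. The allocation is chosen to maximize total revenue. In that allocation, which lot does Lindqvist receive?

Lindqvist receives Lot G.

Treat this as an assignment problem: match each collector to one lot.
Optimal: Lindqvist→Lot G ($98), Okafor→Lot E ($174), Petrov→Lot F ($174), Mendoza→Lot A ($122) — total 98+174+174+122 = $568.
Row-greedy (each collector in turn takes its best remaining lot) gives $557, worse by 11.
Swapping Petrov↔Lindqvist (Petrov→Lot G $120, Lindqvist→Lot F $56) loses 96.
Every other assignment is strictly worse.
Lindqvist's own top lot is Lot E ($133), but forcing Lindqvist→Lot E and reassigning the rest optimally gives only $557 — worse by 11.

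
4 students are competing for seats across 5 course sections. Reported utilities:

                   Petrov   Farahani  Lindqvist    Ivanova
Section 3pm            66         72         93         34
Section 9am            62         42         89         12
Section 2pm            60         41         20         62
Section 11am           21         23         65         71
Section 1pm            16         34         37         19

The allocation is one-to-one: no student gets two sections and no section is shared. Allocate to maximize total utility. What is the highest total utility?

Max total: 292 points

Optimal: Petrov→Section 2pm (60 points), Farahani→Section 3pm (72 points), Lindqvist→Section 9am (89 points), Ivanova→Section 11am (71 points) — total 60+72+89+71 = 292 points.
Column-greedy (each section in turn goes to its best remaining student) gives 240 points, worse by 52.
Swapping Lindqvist↔Petrov (Lindqvist→Section 2pm 20 points, Petrov→Section 9am 62 points) loses 67.
Every other assignment is strictly worse.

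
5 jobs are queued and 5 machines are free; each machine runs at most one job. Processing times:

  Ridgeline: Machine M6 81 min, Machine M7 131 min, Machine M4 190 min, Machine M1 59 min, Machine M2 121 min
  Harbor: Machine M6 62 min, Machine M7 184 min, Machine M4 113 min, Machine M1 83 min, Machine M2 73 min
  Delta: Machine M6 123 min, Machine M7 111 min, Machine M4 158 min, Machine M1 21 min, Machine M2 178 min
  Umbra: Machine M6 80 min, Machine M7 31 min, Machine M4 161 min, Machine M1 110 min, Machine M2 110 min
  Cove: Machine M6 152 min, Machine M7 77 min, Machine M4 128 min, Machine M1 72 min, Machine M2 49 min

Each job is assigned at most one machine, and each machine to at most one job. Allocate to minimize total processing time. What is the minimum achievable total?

Minimum total: 295 min

This is the linear assignment problem.
Optimal: Ridgeline→Machine M6 (81 min), Harbor→Machine M4 (113 min), Delta→Machine M1 (21 min), Umbra→Machine M7 (31 min), Cove→Machine M2 (49 min) — total 81+113+21+31+49 = 295 min.
Min-entry greedy (repeatedly take the single cheapest remaining cell) gives 353 min, worse by 58.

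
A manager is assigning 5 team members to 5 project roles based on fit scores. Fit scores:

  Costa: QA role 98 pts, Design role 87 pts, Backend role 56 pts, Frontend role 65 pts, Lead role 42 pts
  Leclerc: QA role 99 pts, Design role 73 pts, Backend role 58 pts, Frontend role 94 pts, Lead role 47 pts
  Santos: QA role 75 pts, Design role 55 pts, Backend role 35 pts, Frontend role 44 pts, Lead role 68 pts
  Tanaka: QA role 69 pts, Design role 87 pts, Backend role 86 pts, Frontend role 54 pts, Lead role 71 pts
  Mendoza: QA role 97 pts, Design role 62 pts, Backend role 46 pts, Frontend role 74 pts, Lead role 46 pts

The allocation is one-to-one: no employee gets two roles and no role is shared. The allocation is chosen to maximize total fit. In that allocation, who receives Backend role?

Optimal: Costa→Design role (87 pts), Leclerc→Frontend role (94 pts), Santos→Lead role (68 pts), Tanaka→Backend role (86 pts), Mendoza→QA role (97 pts) — total 87+94+68+86+97 = 432 pts.
Tanaka's own top role is Design role (87 pts), but forcing Tanaka→Design role and reassigning the rest optimally gives only 402 pts — worse by 30.

Tanaka receives Backend role.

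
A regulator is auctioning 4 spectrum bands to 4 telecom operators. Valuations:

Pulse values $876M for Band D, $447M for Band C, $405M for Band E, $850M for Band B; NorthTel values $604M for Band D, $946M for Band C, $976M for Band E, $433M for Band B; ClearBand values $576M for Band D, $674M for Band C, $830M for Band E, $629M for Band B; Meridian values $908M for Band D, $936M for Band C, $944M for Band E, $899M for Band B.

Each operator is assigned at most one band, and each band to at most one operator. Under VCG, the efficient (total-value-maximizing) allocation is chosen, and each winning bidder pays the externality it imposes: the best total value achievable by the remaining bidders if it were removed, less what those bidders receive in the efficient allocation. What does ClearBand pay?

Efficient allocation: Pulse→Band D ($876M), NorthTel→Band C ($946M), ClearBand→Band E ($830M), Meridian→Band B ($899M); total welfare W = $3551M.
ClearBand receives Band E at value $830M, so the others get W − 830 = $2721M.
Without ClearBand: best allocation of the remaining 3 bidders over all 4 bands is Pulse→Band D ($876M), NorthTel→Band E ($976M), Meridian→Band C ($936M), total $2788M.
VCG payment = (others' best without ClearBand) − (others' welfare with ClearBand) = 2788 − 2721 = $67M.

ClearBand pays $67M.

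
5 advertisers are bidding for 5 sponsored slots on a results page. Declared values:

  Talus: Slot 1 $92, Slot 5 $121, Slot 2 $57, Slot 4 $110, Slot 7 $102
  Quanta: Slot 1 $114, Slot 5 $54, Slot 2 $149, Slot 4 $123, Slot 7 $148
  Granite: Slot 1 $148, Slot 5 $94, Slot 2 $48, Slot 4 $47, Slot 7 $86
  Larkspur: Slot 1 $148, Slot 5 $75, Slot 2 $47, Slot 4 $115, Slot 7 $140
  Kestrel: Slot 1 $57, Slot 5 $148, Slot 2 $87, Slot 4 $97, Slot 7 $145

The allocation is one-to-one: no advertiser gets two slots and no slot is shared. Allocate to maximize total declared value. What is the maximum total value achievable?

Maximum total: $695

Optimal: Talus→Slot 4 ($110), Quanta→Slot 2 ($149), Granite→Slot 1 ($148), Larkspur→Slot 7 ($140), Kestrel→Slot 5 ($148) — total 110+149+148+140+148 = $695.
Row-greedy (each advertiser in turn takes its best remaining slot) gives $655, worse by 40.
Checked against all permutations: $695 is optimal.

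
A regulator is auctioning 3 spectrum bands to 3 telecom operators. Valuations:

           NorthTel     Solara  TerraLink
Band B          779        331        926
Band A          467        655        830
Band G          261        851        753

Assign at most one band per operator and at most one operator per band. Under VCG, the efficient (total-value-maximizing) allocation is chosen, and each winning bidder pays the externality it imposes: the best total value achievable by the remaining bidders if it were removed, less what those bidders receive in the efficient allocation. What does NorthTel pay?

NorthTel pays $96M.

Efficient allocation: NorthTel→Band B ($779M), Solara→Band G ($851M), TerraLink→Band A ($830M); total welfare W = $2460M.
NorthTel receives Band B at value $779M, so the others get W − 779 = $1681M.
Without NorthTel: best allocation of the remaining 2 bidders over all 3 bands is Solara→Band G ($851M), TerraLink→Band B ($926M), total $1777M.
VCG payment = (others' best without NorthTel) − (others' welfare with NorthTel) = 1777 − 1681 = $96M.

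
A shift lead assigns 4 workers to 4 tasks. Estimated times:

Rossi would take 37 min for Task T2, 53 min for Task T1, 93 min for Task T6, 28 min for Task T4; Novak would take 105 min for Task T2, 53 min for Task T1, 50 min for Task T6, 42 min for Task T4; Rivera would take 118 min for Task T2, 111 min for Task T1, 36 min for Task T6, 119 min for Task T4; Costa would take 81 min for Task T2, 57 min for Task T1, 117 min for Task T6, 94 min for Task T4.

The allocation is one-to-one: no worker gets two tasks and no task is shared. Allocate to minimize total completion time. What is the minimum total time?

Optimal: Rossi→Task T2 (37 min), Novak→Task T4 (42 min), Rivera→Task T6 (36 min), Costa→Task T1 (57 min) — total 37+42+36+57 = 172 min.
Column-greedy (each task in turn goes to its cheapest remaining worker) gives 220 min, worse by 48.
Next-best assignment: Rossi→Task T4, Novak→Task T1, Rivera→Task T6, Costa→Task T2 = 198 min.
Swapping Novak↔Costa (Novak→Task T1 53 min, Costa→Task T4 94 min) adds 48.
No other one-to-one assignment undercuts 172 min.

Min total: 172 min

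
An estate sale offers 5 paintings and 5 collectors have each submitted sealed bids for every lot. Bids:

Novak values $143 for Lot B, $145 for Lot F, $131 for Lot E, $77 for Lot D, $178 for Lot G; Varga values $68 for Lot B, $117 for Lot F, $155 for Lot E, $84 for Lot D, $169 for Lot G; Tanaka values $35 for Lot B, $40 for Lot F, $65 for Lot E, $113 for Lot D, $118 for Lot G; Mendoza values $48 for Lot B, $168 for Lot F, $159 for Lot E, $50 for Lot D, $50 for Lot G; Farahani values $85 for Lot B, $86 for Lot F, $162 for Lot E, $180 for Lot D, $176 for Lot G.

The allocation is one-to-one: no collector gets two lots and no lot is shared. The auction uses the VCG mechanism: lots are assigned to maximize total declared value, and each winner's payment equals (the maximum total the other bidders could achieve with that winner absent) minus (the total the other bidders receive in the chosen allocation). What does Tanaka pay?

Efficient allocation: Novak→Lot B ($143), Varga→Lot E ($155), Tanaka→Lot G ($118), Mendoza→Lot F ($168), Farahani→Lot D ($180); total welfare W = $764.
Tanaka receives Lot G at value $118, so the others get W − 118 = $646.
Without Tanaka: best allocation of the remaining 4 bidders over all 5 lots is Novak→Lot G ($178), Varga→Lot E ($155), Mendoza→Lot F ($168), Farahani→Lot D ($180), total $681.
VCG payment = (others' best without Tanaka) − (others' welfare with Tanaka) = 681 − 646 = $35.

Tanaka pays $35.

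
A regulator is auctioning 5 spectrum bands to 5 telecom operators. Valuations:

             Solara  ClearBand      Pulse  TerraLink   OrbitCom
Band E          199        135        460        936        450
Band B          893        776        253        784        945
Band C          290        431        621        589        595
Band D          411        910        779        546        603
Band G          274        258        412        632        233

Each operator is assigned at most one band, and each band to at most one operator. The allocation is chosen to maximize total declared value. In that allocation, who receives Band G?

Pulse receives Band G.

Optimal: Solara→Band B ($893M), ClearBand→Band D ($910M), Pulse→Band G ($412M), TerraLink→Band E ($936M), OrbitCom→Band C ($595M) — total 893+910+412+936+595 = $3746M.
Max-entry greedy (repeatedly take the single best remaining cell) gives $3686M, worse by 60.
Next-best assignment: Solara→Band G, ClearBand→Band D, Pulse→Band C, TerraLink→Band E, OrbitCom→Band B = $3686M.
Checked against all permutations: $3746M is optimal.
Pulse's own top band is Band D ($779M), but forcing Pulse→Band D and reassigning the rest optimally gives only $3461M — worse by 285.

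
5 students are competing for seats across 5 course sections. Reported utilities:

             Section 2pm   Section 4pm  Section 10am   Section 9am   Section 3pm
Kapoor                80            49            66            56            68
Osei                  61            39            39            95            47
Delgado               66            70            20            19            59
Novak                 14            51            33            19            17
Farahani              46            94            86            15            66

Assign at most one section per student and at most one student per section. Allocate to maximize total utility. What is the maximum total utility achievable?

Max total: 371 points

This is a one-to-one assignment (maximum-weight bipartite matching).
Optimal: Kapoor→Section 2pm (80 points), Osei→Section 9am (95 points), Delgado→Section 3pm (59 points), Novak→Section 4pm (51 points), Farahani→Section 10am (86 points) — total 80+95+59+51+86 = 371 points.
Max-entry greedy (repeatedly take the single best remaining cell) gives 361 points, worse by 10.
Swapping Novak↔Osei (Novak→Section 9am 19 points, Osei→Section 4pm 39 points) loses 88.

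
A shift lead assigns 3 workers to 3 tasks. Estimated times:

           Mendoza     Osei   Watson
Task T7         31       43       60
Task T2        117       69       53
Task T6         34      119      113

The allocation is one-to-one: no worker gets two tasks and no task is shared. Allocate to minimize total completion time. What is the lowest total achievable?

Minimum total: 130 min

Treat this as an assignment problem: match each worker to one task.
Optimal: Mendoza→Task T6 (34 min), Osei→Task T7 (43 min), Watson→Task T2 (53 min) — total 34+43+53 = 130 min.
Min-entry greedy (repeatedly take the single cheapest remaining cell) gives 203 min, worse by 73.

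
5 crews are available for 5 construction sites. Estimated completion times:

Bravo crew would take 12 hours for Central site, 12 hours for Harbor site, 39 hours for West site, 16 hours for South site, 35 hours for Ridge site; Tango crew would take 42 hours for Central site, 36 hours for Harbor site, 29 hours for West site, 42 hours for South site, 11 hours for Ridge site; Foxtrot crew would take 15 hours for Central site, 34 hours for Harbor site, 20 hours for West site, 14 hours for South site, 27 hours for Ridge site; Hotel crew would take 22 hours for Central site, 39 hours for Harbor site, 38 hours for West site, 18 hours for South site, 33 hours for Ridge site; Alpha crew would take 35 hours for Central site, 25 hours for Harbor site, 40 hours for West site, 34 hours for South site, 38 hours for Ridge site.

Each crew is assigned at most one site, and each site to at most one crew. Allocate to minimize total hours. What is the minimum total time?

Optimal: Bravo crew→Central site (12 hours), Tango crew→Ridge site (11 hours), Foxtrot crew→West site (20 hours), Hotel crew→South site (18 hours), Alpha crew→Harbor site (25 hours) — total 12+11+20+18+25 = 86 hours.
Row-greedy (each crew in turn takes its cheapest remaining site) gives 100 hours, worse by 14.
Swapping Alpha crew↔Bravo crew (Alpha crew→Central site 35 hours, Bravo crew→Harbor site 12 hours) adds 10.

Minimum total: 86 hours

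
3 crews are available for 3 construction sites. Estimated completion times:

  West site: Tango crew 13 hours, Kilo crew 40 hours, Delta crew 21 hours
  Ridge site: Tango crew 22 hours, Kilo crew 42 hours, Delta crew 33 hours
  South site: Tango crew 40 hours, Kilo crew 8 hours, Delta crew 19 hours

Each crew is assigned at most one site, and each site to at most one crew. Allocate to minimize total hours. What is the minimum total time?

Optimal: Tango crew→Ridge site (22 hours), Kilo crew→South site (8 hours), Delta crew→West site (21 hours) — total 22+8+21 = 51 hours.
Column-greedy (each site in turn goes to its cheapest remaining crew) gives 54 hours, worse by 3.
Next-best assignment: Tango crew→West site, Kilo crew→South site, Delta crew→Ridge site = 54 hours.

Min total: 51 hours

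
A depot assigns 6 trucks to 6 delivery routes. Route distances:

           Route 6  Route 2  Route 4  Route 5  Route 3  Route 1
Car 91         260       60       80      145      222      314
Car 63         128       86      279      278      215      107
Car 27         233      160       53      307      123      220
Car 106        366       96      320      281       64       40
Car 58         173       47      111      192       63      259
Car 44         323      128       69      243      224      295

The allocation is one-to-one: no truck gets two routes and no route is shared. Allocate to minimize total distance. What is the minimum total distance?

Min total: 552 km

Optimal: Car 91→Route 5 (145 km), Car 63→Route 6 (128 km), Car 27→Route 3 (123 km), Car 106→Route 1 (40 km), Car 58→Route 2 (47 km), Car 44→Route 4 (69 km) — total 145+128+123+40+47+69 = 552 km.
Row-greedy (each truck in turn takes its cheapest remaining route) gives 700 km, worse by 148.
Next-best assignment: Car 91→Route 5, Car 63→Route 6, Car 27→Route 4, Car 106→Route 1, Car 58→Route 3, Car 44→Route 2 = 557 km.
Checked against all permutations: 552 km is optimal.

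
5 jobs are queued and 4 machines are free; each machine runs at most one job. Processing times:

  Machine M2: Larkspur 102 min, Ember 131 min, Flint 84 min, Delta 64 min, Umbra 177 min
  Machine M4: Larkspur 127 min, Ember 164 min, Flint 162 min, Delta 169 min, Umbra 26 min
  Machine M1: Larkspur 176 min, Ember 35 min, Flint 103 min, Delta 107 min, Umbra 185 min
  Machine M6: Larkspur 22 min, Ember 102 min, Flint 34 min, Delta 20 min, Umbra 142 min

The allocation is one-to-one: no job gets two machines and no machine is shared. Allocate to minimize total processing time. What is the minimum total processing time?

This is a one-to-one assignment (minimum-cost bipartite matching).
Optimal: Delta→Machine M2 (64 min), Umbra→Machine M4 (26 min), Ember→Machine M1 (35 min), Larkspur→Machine M6 (22 min) — total 64+26+35+22 = 147 min.
No other one-to-one assignment undercuts 147 min.

Minimum total: 147 min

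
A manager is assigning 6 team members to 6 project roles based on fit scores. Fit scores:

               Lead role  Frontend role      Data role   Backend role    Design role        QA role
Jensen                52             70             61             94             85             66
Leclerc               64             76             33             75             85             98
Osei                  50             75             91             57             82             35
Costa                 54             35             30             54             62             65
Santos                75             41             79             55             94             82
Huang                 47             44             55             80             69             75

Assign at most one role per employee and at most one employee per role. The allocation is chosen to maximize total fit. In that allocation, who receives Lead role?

This is a one-to-one assignment (maximum-weight bipartite matching).
Optimal: Jensen→Frontend role (70 pts), Leclerc→QA role (98 pts), Osei→Data role (91 pts), Costa→Lead role (54 pts), Santos→Design role (94 pts), Huang→Backend role (80 pts) — total 70+98+91+54+94+80 = 487 pts.
Row-greedy (each employee in turn takes its best remaining role) gives 464 pts, worse by 23.
Next-best assignment: Jensen→Backend role, Leclerc→Frontend role, Osei→Data role, Costa→Lead role, Santos→Design role, Huang→QA role = 484 pts.
Swapping Costa↔Leclerc (Costa→QA role 65 pts, Leclerc→Lead role 64 pts) loses 23.
Checked against all permutations: 487 pts is optimal.
Costa's own top role is QA role (65 pts), but forcing Costa→QA role and reassigning the rest optimally gives only 472 pts — worse by 15.

Costa receives Lead role.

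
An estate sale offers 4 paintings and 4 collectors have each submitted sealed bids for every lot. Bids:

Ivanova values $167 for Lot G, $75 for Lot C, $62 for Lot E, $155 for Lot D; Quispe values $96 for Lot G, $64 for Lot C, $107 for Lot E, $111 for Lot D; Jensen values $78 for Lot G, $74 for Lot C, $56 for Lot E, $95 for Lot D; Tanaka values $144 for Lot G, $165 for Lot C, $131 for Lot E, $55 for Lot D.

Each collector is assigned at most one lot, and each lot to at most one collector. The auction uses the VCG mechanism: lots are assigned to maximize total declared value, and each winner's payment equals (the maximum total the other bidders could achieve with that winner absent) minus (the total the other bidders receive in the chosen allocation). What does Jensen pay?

Efficient allocation: Ivanova→Lot G ($167), Quispe→Lot E ($107), Jensen→Lot D ($95), Tanaka→Lot C ($165); total welfare W = $534.
Jensen receives Lot D at value $95, so the others get W − 95 = $439.
Without Jensen: best allocation of the remaining 3 bidders over all 4 lots is Ivanova→Lot G ($167), Quispe→Lot D ($111), Tanaka→Lot C ($165), total $443.
VCG payment = (others' best without Jensen) − (others' welfare with Jensen) = 443 − 439 = $4.

Jensen pays $4.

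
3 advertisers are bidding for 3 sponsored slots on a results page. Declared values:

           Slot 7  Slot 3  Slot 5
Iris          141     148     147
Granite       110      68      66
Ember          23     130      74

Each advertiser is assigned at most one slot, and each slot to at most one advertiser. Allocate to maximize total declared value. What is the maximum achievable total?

Maximum total: $387

Optimal: Iris→Slot 5 ($147), Granite→Slot 7 ($110), Ember→Slot 3 ($130) — total 147+110+130 = $387.
Column-greedy (each slot in turn goes to its best remaining advertiser) gives $337, worse by 50.
No other one-to-one assignment exceeds $387.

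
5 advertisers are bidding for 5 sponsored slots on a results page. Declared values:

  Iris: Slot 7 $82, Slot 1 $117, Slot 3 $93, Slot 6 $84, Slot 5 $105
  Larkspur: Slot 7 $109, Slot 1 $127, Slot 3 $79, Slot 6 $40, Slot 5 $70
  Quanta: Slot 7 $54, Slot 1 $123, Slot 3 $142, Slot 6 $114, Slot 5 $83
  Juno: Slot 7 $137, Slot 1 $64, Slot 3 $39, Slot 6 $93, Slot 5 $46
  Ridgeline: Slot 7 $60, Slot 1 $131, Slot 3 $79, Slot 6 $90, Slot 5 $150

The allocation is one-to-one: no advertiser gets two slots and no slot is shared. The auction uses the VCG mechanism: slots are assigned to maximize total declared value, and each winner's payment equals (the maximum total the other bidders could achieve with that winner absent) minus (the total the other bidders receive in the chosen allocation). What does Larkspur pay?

Larkspur pays $33.

Efficient allocation: Iris→Slot 6 ($84), Larkspur→Slot 1 ($127), Quanta→Slot 3 ($142), Juno→Slot 7 ($137), Ridgeline→Slot 5 ($150); total welfare W = $640.
Larkspur receives Slot 1 at value $127, so the others get W − 127 = $513.
Without Larkspur: best allocation of the remaining 4 bidders over all 5 slots is Iris→Slot 1 ($117), Quanta→Slot 3 ($142), Juno→Slot 7 ($137), Ridgeline→Slot 5 ($150), total $546.
VCG payment = (others' best without Larkspur) − (others' welfare with Larkspur) = 546 − 513 = $33.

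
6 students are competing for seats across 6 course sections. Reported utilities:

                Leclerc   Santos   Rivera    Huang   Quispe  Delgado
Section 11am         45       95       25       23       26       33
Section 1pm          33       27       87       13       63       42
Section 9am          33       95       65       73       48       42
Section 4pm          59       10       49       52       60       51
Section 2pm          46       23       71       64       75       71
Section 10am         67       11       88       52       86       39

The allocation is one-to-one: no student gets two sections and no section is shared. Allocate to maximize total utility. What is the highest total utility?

Optimal: Leclerc→Section 4pm (59 points), Santos→Section 11am (95 points), Rivera→Section 1pm (87 points), Huang→Section 9am (73 points), Quispe→Section 10am (86 points), Delgado→Section 2pm (71 points) — total 59+95+87+73+86+71 = 471 points.

Max total: 471 points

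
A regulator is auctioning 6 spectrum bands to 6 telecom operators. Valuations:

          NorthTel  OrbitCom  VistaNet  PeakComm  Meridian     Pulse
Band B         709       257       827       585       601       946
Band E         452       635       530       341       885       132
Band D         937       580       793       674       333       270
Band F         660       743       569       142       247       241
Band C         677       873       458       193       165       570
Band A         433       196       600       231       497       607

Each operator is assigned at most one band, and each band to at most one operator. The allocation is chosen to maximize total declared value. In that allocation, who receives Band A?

Optimal: NorthTel→Band F ($660M), OrbitCom→Band C ($873M), VistaNet→Band A ($600M), PeakComm→Band D ($674M), Meridian→Band E ($885M), Pulse→Band B ($946M) — total 660+873+600+674+885+946 = $4638M.
Row-greedy (each operator in turn takes its best remaining band) gives $3716M, worse by 922.
Checked against all permutations: $4638M is optimal.
VistaNet's own top band is Band B ($827M), but forcing VistaNet→Band B and reassigning the rest optimally gives only $4526M — worse by 112.

VistaNet receives Band A.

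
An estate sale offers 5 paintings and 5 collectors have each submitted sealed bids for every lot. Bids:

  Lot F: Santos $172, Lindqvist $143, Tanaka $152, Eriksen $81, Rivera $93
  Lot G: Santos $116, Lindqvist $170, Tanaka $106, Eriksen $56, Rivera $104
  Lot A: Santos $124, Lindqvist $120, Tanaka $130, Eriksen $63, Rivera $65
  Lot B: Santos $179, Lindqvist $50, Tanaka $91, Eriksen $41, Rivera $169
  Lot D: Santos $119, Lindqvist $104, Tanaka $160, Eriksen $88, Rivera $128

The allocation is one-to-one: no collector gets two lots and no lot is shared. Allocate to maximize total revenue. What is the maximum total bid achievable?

Optimal: Santos→Lot F ($172), Lindqvist→Lot G ($170), Tanaka→Lot D ($160), Eriksen→Lot A ($63), Rivera→Lot B ($169) — total 172+170+160+63+169 = $734.
Max-entry greedy (repeatedly take the single best remaining cell) gives $665, worse by 69.

Max total: $734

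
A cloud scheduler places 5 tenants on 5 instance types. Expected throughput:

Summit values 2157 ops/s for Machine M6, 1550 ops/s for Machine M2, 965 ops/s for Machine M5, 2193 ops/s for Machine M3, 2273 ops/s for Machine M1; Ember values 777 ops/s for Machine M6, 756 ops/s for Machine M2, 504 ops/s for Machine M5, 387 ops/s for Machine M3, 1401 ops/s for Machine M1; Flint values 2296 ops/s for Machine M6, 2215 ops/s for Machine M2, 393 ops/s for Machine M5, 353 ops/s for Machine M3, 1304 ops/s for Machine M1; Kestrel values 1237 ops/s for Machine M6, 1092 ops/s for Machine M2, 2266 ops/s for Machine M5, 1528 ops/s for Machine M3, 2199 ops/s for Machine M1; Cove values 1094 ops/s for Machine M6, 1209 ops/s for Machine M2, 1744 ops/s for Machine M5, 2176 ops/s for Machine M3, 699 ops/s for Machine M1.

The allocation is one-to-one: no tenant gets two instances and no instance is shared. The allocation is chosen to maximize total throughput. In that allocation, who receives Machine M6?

Summit receives Machine M6.

Optimal: Summit→Machine M6 (2157 ops/s), Ember→Machine M1 (1401 ops/s), Flint→Machine M2 (2215 ops/s), Kestrel→Machine M5 (2266 ops/s), Cove→Machine M3 (2176 ops/s) — total 2157+1401+2215+2266+2176 = 10215 ops/s.
Column-greedy (each instance in turn goes to its best remaining tenant) gives 9689 ops/s, worse by 526.
Summit's own top instance is Machine M1 (2273 ops/s), but forcing Summit→Machine M1 and reassigning the rest optimally gives only 9767 ops/s — worse by 448.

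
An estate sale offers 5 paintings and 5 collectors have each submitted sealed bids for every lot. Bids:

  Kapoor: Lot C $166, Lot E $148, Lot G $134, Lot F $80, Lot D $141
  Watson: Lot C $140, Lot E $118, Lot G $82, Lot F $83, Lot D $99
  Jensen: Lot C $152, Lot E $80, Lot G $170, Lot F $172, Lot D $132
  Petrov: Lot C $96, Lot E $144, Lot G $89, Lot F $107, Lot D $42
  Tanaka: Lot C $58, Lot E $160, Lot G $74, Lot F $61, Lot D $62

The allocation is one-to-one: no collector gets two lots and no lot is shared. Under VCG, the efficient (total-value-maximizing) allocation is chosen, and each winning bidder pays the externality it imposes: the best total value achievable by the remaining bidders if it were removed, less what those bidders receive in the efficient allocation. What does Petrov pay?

Petrov pays $2.

Efficient allocation: Kapoor→Lot D ($141), Watson→Lot C ($140), Jensen→Lot G ($170), Petrov→Lot F ($107), Tanaka→Lot E ($160); total welfare W = $718.
Petrov receives Lot F at value $107, so the others get W − 107 = $611.
Without Petrov: best allocation of the remaining 4 bidders over all 5 lots is Kapoor→Lot D ($141), Watson→Lot C ($140), Jensen→Lot F ($172), Tanaka→Lot E ($160), total $613.
VCG payment = (others' best without Petrov) − (others' welfare with Petrov) = 613 − 611 = $2.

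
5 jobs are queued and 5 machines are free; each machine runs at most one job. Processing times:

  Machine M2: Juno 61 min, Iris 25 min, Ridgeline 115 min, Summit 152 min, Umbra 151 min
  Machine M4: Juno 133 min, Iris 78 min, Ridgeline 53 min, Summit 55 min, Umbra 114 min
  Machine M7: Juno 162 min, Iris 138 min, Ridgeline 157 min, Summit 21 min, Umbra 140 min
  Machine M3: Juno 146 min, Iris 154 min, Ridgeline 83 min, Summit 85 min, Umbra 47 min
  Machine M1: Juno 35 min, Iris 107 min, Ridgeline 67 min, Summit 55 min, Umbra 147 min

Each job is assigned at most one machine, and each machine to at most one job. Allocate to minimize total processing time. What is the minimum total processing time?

This is the linear assignment problem.
Optimal: Juno→Machine M1 (35 min), Iris→Machine M2 (25 min), Ridgeline→Machine M4 (53 min), Summit→Machine M7 (21 min), Umbra→Machine M3 (47 min) — total 35+25+53+21+47 = 181 min.
Every other assignment is strictly worse.

Minimum total: 181 min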